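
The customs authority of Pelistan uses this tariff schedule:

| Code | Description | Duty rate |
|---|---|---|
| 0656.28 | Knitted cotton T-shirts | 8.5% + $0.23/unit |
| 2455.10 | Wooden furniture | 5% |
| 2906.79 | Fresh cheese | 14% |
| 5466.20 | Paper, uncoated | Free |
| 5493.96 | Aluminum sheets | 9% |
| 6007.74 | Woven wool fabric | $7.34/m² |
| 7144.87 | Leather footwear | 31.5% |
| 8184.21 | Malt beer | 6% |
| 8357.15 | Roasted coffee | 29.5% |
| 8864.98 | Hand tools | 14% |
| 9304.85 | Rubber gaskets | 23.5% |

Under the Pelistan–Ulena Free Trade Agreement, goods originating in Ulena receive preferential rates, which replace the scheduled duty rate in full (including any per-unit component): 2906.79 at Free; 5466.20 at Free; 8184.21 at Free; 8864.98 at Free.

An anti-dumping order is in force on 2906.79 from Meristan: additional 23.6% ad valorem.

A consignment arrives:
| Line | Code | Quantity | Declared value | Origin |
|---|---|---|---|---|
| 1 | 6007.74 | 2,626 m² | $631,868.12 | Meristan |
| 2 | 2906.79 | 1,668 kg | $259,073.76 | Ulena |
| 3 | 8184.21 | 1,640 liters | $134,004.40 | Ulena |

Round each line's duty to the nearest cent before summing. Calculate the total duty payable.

Line 1 (6007.74, Meristan, 2,626 m², $631,868.12):
Base rate for 6007.74 is $7.34/m².
Duty = 2,626 × $7.34 = $19,274.84.
Line 2 (2906.79, Ulena, 1,668 kg, $259,073.76):
Base rate for 2906.79 is 14%.
Origin Ulena qualifies under the Pelistan–Ulena agreement and 2906.79 is covered: preferential rate Free applies instead.
The additional-duty order on 2906.79 targets Meristan, not Ulena; it does not apply.
Duty = $259,073.76 × 0% = $0.00.
Line 3 (8184.21, Ulena, 1,640 liters, $134,004.40):
Base rate for 8184.21 is 6%.
Origin Ulena qualifies under the Pelistan–Ulena agreement and 8184.21 is covered: preferential rate Free applies instead.
Duty = $134,004.40 × 0% = $0.00.
Total = $19,274.84 + $0.00 + $0.00 = $19,274.84.

$19,274.84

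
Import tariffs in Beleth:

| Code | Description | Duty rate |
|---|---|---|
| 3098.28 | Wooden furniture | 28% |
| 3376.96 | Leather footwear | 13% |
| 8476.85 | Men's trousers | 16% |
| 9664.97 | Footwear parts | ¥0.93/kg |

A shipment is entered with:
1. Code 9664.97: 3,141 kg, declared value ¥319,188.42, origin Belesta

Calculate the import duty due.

¥2,921.13

Line 1 (9664.97, Belesta, 3,141 kg, ¥319,188.42):
Base rate for 9664.97 is ¥0.93/kg.
Duty = 3,141 × ¥0.93 = ¥2,921.13.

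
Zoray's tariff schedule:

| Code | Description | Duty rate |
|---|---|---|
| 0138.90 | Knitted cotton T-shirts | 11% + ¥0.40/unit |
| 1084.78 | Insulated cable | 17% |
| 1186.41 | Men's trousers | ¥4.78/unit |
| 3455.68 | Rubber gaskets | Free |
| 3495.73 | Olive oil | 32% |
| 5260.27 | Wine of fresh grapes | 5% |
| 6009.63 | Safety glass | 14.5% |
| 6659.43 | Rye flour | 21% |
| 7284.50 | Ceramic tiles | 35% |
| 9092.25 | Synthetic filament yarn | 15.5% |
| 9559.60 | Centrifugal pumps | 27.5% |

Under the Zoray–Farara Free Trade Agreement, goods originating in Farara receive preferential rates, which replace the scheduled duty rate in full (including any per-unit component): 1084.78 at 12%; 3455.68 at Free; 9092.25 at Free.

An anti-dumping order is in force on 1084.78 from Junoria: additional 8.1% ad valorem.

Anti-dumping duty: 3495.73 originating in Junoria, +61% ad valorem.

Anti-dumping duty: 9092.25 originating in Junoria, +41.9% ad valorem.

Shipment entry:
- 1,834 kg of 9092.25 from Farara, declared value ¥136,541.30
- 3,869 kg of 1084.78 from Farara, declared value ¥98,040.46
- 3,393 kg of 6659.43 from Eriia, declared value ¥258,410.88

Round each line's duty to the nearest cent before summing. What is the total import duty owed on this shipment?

Line 1 (9092.25, Farara, 1,834 kg, ¥136,541.30):
Base rate for 9092.25 is 15.5%.
Origin Farara qualifies under the Zoray–Farara agreement and 9092.25 is covered: preferential rate Free applies instead.
The additional-duty order on 9092.25 targets Junoria, not Farara; it does not apply.
Duty = ¥136,541.30 × 0% = ¥0.00.
Line 2 (1084.78, Farara, 3,869 kg, ¥98,040.46):
Base rate for 1084.78 is 17%.
Origin Farara qualifies under the Zoray–Farara agreement and 1084.78 is covered: preferential rate 12% applies instead.
The additional-duty order on 1084.78 targets Junoria, not Farara; it does not apply.
Duty = ¥98,040.46 × 12% = ¥11,764.86.
Line 3 (6659.43, Eriia, 3,393 kg, ¥258,410.88):
Base rate for 6659.43 is 21%.
Duty = ¥258,410.88 × 21% = ¥54,266.28.
Total = ¥0.00 + ¥11,764.86 + ¥54,266.28 = ¥66,031.14.

¥66,031.14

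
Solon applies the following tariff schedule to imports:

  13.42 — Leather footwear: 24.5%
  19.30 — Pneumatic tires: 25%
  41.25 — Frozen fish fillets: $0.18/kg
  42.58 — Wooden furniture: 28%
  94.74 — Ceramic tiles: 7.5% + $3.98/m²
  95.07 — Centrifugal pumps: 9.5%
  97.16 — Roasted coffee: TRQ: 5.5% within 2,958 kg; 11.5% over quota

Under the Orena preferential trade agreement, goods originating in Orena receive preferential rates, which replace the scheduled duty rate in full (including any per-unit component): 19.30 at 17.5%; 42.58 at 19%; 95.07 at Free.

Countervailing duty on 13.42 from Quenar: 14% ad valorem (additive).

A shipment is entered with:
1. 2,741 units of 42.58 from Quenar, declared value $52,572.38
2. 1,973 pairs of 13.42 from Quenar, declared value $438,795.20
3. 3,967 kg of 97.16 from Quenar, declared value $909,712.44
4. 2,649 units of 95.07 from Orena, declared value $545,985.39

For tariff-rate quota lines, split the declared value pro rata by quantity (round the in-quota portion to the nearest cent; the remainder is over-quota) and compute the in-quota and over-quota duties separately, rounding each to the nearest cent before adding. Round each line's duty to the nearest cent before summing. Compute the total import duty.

Line 1 (42.58, Quenar, 2,741 units, $52,572.38):
Base rate for 42.58 is 28%.
42.58 has an FTA preferential rate, but origin Quenar is not Orena; base rate stands.
Duty = $52,572.38 × 28% = $14,720.27.
Line 2 (13.42, Quenar, 1,973 pairs, $438,795.20):
Base rate for 13.42 is 24.5%.
Additional duty on 13.42 from Quenar: +14%. Applied ad valorem rate: 24.5% + 14% = 38.5%.
Duty = $438,795.20 × 38.5% = $168,936.15.
Line 3 (97.16, Quenar, 3,967 kg, $909,712.44):
Code 97.16 is under a tariff-rate quota (threshold 2,958 kg). In-quota: 2,958 kg at 5.5%; over-quota: 1,009 kg at 11.5%.
Pro-rata value split: in-quota = $909,712.44 × 2,958/3,967 = $678,328.56; over-quota = $909,712.44 − $678,328.56 = $231,383.88.
In-quota duty = $678,328.56 × 5.5% = $37,308.07. Over-quota duty = $231,383.88 × 11.5% = $26,609.15.
Line duty = $37,308.07 + $26,609.15 = $63,917.22.
Line 4 (95.07, Orena, 2,649 units, $545,985.39):
Base rate for 95.07 is 9.5%.
Origin Orena qualifies under the Solon–Orena agreement and 95.07 is covered: preferential rate Free applies instead.
Duty = $545,985.39 × 0% = $0.00.
Total = $14,720.27 + $168,936.15 + $63,917.22 + $0.00 = $247,573.64.

$247,573.64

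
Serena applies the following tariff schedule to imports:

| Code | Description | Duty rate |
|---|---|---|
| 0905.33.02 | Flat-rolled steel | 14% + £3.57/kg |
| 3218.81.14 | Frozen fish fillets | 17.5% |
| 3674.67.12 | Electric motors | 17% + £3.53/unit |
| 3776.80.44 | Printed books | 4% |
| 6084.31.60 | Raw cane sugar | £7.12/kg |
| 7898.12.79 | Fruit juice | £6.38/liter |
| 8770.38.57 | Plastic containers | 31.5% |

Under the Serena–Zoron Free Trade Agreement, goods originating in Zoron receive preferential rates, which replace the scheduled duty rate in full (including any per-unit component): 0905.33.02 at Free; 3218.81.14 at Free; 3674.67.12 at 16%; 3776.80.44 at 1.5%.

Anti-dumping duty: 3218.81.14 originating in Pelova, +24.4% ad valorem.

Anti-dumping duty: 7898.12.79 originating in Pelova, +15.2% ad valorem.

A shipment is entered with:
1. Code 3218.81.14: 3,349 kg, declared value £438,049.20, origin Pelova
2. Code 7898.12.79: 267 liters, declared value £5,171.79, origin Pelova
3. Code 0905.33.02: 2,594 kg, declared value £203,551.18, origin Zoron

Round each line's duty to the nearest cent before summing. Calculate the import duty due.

£186,032.18

Line 1 (3218.81.14, Pelova, 3,349 kg, £438,049.20):
Base rate for 3218.81.14 is 17.5%.
3218.81.14 has an FTA preferential rate, but origin Pelova is not Zoron; base rate stands.
Additional duty on 3218.81.14 from Pelova: +24.4%. Applied ad valorem rate: 17.5% + 24.4% = 41.9%.
Duty = £438,049.20 × 41.9% = £183,542.61.
Line 2 (7898.12.79, Pelova, 267 liters, £5,171.79):
Base rate for 7898.12.79 is £6.38/liter.
Additional duty on 7898.12.79 from Pelova: +15.2% ad valorem. Applied ad valorem rate = 15.2%.
Duty = £5,171.79 × 15.2% + 267 × £6.38 = £2,489.57.
Line 3 (0905.33.02, Zoron, 2,594 kg, £203,551.18):
Base rate for 0905.33.02 is 14% + £3.57/kg.
Origin Zoron qualifies under the Serena–Zoron agreement and 0905.33.02 is covered: preferential rate Free applies instead.
Duty = £203,551.18 × 0% = £0.00.
Total = £183,542.61 + £2,489.57 + £0.00 = £186,032.18.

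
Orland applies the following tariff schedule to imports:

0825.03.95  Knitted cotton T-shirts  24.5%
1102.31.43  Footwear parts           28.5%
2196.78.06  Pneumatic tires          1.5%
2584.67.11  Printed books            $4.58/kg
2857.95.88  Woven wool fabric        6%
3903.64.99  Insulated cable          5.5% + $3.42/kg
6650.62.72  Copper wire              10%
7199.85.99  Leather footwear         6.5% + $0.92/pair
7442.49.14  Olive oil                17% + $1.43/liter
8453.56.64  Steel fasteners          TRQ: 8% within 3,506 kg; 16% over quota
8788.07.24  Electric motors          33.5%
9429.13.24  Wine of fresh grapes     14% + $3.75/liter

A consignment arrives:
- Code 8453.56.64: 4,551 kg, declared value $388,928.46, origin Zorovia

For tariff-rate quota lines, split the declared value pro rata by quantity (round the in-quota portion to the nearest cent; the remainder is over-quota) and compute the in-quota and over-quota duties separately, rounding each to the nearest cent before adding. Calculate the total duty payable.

$38,258.73

Line 1 (8453.56.64, Zorovia, 4,551 kg, $388,928.46):
Code 8453.56.64 is under a tariff-rate quota (threshold 3,506 kg). In-quota: 3,506 kg at 8%; over-quota: 1,045 kg at 16%.
Pro-rata value split: in-quota = $388,928.46 × 3,506/4,551 = $299,622.76; over-quota = $388,928.46 − $299,622.76 = $89,305.70.
In-quota duty = $299,622.76 × 8% = $23,969.82. Over-quota duty = $89,305.70 × 16% = $14,288.91.
Line duty = $23,969.82 + $14,288.91 = $38,258.73.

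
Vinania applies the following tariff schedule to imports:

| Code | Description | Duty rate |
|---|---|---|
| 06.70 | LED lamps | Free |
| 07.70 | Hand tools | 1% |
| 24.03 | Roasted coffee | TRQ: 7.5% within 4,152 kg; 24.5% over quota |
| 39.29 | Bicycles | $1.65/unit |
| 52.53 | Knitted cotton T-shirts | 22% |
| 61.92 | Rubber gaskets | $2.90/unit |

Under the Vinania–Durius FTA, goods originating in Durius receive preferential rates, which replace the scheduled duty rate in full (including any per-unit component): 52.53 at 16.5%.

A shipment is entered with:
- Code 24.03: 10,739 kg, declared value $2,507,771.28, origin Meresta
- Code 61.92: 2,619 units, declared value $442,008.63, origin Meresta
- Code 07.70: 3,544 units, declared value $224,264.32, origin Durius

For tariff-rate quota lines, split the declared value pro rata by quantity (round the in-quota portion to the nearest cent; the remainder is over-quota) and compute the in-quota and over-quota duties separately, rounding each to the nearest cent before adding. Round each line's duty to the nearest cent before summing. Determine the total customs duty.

Line 1 (24.03, Meresta, 10,739 kg, $2,507,771.28):
Code 24.03 is under a tariff-rate quota (threshold 4,152 kg). In-quota: 4,152 kg at 7.5%; over-quota: 6,587 kg at 24.5%.
Pro-rata value split: in-quota = $2,507,771.28 × 4,152/10,739 = $969,575.04; over-quota = $2,507,771.28 − $969,575.04 = $1,538,196.24.
In-quota duty = $969,575.04 × 7.5% = $72,718.13. Over-quota duty = $1,538,196.24 × 24.5% = $376,858.08.
Line duty = $72,718.13 + $376,858.08 = $449,576.21.
Line 2 (61.92, Meresta, 2,619 units, $442,008.63):
Base rate for 61.92 is $2.90/unit.
Duty = 2,619 × $2.90 = $7,595.10.
Line 3 (07.70, Durius, 3,544 units, $224,264.32):
Base rate for 07.70 is 1%.
Origin Durius is the FTA partner but 07.70 is not on the preference list; base rate stands.
Duty = $224,264.32 × 1% = $2,242.64.
Total = $449,576.21 + $7,595.10 + $2,242.64 = $459,413.95.

$459,413.95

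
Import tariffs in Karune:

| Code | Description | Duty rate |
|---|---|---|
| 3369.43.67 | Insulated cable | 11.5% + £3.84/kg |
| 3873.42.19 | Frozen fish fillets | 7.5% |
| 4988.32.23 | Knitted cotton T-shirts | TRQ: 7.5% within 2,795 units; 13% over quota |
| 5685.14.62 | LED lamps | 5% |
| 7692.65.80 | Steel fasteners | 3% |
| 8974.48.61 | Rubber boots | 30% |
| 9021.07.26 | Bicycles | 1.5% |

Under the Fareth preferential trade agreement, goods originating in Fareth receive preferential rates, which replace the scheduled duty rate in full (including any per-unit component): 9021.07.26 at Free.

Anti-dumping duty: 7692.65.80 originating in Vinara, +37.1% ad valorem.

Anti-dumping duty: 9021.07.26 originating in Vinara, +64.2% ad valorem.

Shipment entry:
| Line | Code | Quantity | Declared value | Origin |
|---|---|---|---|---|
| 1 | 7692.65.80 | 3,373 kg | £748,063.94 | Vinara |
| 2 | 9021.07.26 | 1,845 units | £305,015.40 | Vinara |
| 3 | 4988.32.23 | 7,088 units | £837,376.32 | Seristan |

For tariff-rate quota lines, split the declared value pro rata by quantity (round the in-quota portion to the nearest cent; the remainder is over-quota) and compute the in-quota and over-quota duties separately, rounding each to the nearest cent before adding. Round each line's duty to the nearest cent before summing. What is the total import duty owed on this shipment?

Line 1 (7692.65.80, Vinara, 3,373 kg, £748,063.94):
Base rate for 7692.65.80 is 3%.
Additional duty on 7692.65.80 from Vinara: +37.1%. Applied ad valorem rate: 3% + 37.1% = 40.1%.
Duty = £748,063.94 × 40.1% = £299,973.64.
Line 2 (9021.07.26, Vinara, 1,845 units, £305,015.40):
Base rate for 9021.07.26 is 1.5%.
9021.07.26 has an FTA preferential rate, but origin Vinara is not Fareth; base rate stands.
Additional duty on 9021.07.26 from Vinara: +64.2%. Applied ad valorem rate: 1.5% + 64.2% = 65.7%.
Duty = £305,015.40 × 65.7% = £200,395.12.
Line 3 (4988.32.23, Seristan, 7,088 units, £837,376.32):
Code 4988.32.23 is under a tariff-rate quota (threshold 2,795 units). In-quota: 2,795 units at 7.5%; over-quota: 4,293 units at 13%.
Pro-rata value split: in-quota = £837,376.32 × 2,795/7,088 = £330,201.30; over-quota = £837,376.32 − £330,201.30 = £507,175.02.
In-quota duty = £330,201.30 × 7.5% = £24,765.10. Over-quota duty = £507,175.02 × 13% = £65,932.75.
Line duty = £24,765.10 + £65,932.75 = £90,697.85.
Total = £299,973.64 + £200,395.12 + £90,697.85 = £591,066.61.

£591,066.61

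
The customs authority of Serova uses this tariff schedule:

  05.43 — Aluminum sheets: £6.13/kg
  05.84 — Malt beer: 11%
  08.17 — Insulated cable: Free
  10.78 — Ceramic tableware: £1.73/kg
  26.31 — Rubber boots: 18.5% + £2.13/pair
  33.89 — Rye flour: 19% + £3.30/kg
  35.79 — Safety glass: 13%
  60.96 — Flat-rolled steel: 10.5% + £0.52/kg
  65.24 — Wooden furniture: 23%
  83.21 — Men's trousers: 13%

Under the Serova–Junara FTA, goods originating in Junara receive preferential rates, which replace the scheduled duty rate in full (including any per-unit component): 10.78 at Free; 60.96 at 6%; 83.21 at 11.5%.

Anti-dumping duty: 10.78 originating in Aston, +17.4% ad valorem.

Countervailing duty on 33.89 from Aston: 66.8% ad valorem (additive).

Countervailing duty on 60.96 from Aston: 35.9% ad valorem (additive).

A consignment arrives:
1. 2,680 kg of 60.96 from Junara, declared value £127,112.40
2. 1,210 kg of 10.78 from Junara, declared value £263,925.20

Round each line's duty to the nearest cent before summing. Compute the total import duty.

Line 1 (60.96, Junara, 2,680 kg, £127,112.40):
Base rate for 60.96 is 10.5% + £0.52/kg.
Origin Junara qualifies under the Serova–Junara agreement and 60.96 is covered: preferential rate 6% applies instead.
The additional-duty order on 60.96 targets Aston, not Junara; it does not apply.
Duty = £127,112.40 × 6% = £7,626.74.
Line 2 (10.78, Junara, 1,210 kg, £263,925.20):
Base rate for 10.78 is £1.73/kg.
Origin Junara qualifies under the Serova–Junara agreement and 10.78 is covered: preferential rate Free applies instead.
The additional-duty order on 10.78 targets Aston, not Junara; it does not apply.
Duty = £263,925.20 × 0% = £0.00.
Total = £7,626.74 + £0.00 = £7,626.74.

£7,626.74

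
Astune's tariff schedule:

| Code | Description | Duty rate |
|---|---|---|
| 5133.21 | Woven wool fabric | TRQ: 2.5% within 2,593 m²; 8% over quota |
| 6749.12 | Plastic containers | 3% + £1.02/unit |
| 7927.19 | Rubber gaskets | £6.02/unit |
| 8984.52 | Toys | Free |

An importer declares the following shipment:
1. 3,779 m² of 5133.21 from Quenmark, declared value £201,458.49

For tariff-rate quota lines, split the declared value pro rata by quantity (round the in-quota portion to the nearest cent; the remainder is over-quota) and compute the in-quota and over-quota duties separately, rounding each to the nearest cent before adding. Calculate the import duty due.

£8,513.87

Line 1 (5133.21, Quenmark, 3,779 m², £201,458.49):
Code 5133.21 is under a tariff-rate quota (threshold 2,593 m²). In-quota: 2,593 m² at 2.5%; over-quota: 1,186 m² at 8%.
Pro-rata value split: in-quota = £201,458.49 × 2,593/3,779 = £138,232.83; over-quota = £201,458.49 − £138,232.83 = £63,225.66.
In-quota duty = £138,232.83 × 2.5% = £3,455.82. Over-quota duty = £63,225.66 × 8% = £5,058.05.
Line duty = £3,455.82 + £5,058.05 = £8,513.87.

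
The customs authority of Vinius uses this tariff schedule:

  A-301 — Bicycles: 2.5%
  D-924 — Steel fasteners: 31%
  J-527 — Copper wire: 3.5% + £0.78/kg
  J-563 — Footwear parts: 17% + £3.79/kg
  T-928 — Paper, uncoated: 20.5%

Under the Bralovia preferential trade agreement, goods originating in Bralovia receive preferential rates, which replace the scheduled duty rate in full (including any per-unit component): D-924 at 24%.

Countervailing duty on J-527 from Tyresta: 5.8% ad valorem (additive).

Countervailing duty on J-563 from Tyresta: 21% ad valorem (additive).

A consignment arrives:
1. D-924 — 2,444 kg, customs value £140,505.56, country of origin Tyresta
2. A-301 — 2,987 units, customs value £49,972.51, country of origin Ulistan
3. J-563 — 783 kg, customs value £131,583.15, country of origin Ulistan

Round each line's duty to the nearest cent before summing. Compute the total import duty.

£70,142.74

Line 1 (D-924, Tyresta, 2,444 kg, £140,505.56):
Base rate for D-924 is 31%.
D-924 has an FTA preferential rate, but origin Tyresta is not Bralovia; base rate stands.
Duty = £140,505.56 × 31% = £43,556.72.
Line 2 (A-301, Ulistan, 2,987 units, £49,972.51):
Base rate for A-301 is 2.5%.
Duty = £49,972.51 × 2.5% = £1,249.31.
Line 3 (J-563, Ulistan, 783 kg, £131,583.15):
Base rate for J-563 is 17% + £3.79/kg.
The additional-duty order on J-563 targets Tyresta, not Ulistan; it does not apply.
Duty = £131,583.15 × 17% + 783 × £3.79 = £25,336.71.
Total = £43,556.72 + £1,249.31 + £25,336.71 = £70,142.74.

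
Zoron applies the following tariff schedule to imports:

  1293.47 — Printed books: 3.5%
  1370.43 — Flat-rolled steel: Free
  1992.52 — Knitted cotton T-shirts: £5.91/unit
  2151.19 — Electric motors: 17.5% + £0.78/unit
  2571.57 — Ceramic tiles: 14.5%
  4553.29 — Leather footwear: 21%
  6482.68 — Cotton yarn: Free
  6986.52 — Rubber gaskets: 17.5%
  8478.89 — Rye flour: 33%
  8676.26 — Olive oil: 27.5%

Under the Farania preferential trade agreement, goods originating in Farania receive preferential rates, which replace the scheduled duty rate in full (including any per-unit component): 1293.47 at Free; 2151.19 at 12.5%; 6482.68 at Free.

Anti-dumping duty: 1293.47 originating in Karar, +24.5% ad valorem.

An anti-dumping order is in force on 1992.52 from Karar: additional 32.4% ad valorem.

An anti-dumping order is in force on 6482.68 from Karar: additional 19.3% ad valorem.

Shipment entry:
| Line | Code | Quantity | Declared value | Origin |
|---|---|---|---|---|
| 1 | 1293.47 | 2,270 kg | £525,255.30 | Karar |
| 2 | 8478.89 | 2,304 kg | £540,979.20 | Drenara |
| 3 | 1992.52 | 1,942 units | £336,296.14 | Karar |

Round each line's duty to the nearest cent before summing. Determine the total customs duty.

£446,031.79

Line 1 (1293.47, Karar, 2,270 kg, £525,255.30):
Base rate for 1293.47 is 3.5%.
1293.47 has an FTA preferential rate, but origin Karar is not Farania; base rate stands.
Additional duty on 1293.47 from Karar: +24.5%. Applied ad valorem rate: 3.5% + 24.5% = 28%.
Duty = £525,255.30 × 28% = £147,071.48.
Line 2 (8478.89, Drenara, 2,304 kg, £540,979.20):
Base rate for 8478.89 is 33%.
Duty = £540,979.20 × 33% = £178,523.14.
Line 3 (1992.52, Karar, 1,942 units, £336,296.14):
Base rate for 1992.52 is £5.91/unit.
Additional duty on 1992.52 from Karar: +32.4% ad valorem. Applied ad valorem rate = 32.4%.
Duty = £336,296.14 × 32.4% + 1,942 × £5.91 = £120,437.17.
Total = £147,071.48 + £178,523.14 + £120,437.17 = £446,031.79.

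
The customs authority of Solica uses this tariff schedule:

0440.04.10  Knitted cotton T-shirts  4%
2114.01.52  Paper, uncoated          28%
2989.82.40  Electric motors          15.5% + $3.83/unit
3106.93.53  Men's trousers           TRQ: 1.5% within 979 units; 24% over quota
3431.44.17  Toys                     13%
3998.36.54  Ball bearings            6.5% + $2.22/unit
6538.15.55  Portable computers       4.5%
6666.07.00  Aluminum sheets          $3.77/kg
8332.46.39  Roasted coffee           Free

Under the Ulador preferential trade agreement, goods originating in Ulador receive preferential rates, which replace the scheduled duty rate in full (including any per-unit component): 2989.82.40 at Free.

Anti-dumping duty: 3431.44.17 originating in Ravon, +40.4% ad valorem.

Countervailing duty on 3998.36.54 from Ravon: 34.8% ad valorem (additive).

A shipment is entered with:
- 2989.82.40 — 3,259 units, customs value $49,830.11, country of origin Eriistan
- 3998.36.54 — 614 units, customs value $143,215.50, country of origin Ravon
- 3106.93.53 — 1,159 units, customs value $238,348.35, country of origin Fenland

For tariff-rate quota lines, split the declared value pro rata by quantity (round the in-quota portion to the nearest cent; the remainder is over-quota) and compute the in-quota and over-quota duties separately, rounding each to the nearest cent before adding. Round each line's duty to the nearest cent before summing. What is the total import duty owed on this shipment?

$92,620.77

Line 1 (2989.82.40, Eriistan, 3,259 units, $49,830.11):
Base rate for 2989.82.40 is 15.5% + $3.83/unit.
2989.82.40 has an FTA preferential rate, but origin Eriistan is not Ulador; base rate stands.
Duty = $49,830.11 × 15.5% + 3,259 × $3.83 = $20,205.64.
Line 2 (3998.36.54, Ravon, 614 units, $143,215.50):
Base rate for 3998.36.54 is 6.5% + $2.22/unit.
Additional duty on 3998.36.54 from Ravon: +34.8%. Applied ad valorem rate: 6.5% + 34.8% = 41.3%.
Duty = $143,215.50 × 41.3% + 614 × $2.22 = $60,511.08.
Line 3 (3106.93.53, Fenland, 1,159 units, $238,348.35):
Code 3106.93.53 is under a tariff-rate quota (threshold 979 units). In-quota: 979 units at 1.5%; over-quota: 180 units at 24%.
Pro-rata value split: in-quota = $238,348.35 × 979/1,159 = $201,331.35; over-quota = $238,348.35 − $201,331.35 = $37,017.00.
In-quota duty = $201,331.35 × 1.5% = $3,019.97. Over-quota duty = $37,017.00 × 24% = $8,884.08.
Line duty = $3,019.97 + $8,884.08 = $11,904.05.
Total = $20,205.64 + $60,511.08 + $11,904.05 = $92,620.77.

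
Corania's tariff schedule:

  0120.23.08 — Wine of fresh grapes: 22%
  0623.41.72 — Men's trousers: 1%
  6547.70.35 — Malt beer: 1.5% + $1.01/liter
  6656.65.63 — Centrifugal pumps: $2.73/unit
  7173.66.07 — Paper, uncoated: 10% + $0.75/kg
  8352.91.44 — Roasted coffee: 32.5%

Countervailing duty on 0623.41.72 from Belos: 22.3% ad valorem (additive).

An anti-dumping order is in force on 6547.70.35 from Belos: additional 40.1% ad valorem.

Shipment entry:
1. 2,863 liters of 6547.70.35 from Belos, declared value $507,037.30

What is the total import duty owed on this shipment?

Line 1 (6547.70.35, Belos, 2,863 liters, $507,037.30):
Base rate for 6547.70.35 is 1.5% + $1.01/liter.
Additional duty on 6547.70.35 from Belos: +40.1%. Applied ad valorem rate: 1.5% + 40.1% = 41.6%.
Duty = $507,037.30 × 41.6% + 2,863 × $1.01 = $213,819.15.

$213,819.15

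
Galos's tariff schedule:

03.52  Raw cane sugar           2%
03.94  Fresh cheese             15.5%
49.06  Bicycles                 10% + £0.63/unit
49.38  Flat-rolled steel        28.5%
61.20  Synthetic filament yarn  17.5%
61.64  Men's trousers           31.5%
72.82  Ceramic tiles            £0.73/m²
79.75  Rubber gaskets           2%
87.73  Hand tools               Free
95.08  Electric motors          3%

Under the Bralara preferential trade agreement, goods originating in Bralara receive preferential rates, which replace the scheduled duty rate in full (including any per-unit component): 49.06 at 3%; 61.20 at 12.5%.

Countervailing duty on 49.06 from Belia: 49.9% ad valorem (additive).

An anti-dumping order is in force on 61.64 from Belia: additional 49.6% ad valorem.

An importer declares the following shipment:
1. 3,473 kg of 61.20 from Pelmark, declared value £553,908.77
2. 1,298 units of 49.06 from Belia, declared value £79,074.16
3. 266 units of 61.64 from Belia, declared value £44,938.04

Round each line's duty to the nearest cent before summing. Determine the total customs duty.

Line 1 (61.20, Pelmark, 3,473 kg, £553,908.77):
Base rate for 61.20 is 17.5%.
61.20 has an FTA preferential rate, but origin Pelmark is not Bralara; base rate stands.
Duty = £553,908.77 × 17.5% = £96,934.03.
Line 2 (49.06, Belia, 1,298 units, £79,074.16):
Base rate for 49.06 is 10% + £0.63/unit.
49.06 has an FTA preferential rate, but origin Belia is not Bralara; base rate stands.
Additional duty on 49.06 from Belia: +49.9%. Applied ad valorem rate: 10% + 49.9% = 59.9%.
Duty = £79,074.16 × 59.9% + 1,298 × £0.63 = £48,183.16.
Line 3 (61.64, Belia, 266 units, £44,938.04):
Base rate for 61.64 is 31.5%.
Additional duty on 61.64 from Belia: +49.6%. Applied ad valorem rate: 31.5% + 49.6% = 81.1%.
Duty = £44,938.04 × 81.1% = £36,444.75.
Total = £96,934.03 + £48,183.16 + £36,444.75 = £181,561.94.

£181,561.94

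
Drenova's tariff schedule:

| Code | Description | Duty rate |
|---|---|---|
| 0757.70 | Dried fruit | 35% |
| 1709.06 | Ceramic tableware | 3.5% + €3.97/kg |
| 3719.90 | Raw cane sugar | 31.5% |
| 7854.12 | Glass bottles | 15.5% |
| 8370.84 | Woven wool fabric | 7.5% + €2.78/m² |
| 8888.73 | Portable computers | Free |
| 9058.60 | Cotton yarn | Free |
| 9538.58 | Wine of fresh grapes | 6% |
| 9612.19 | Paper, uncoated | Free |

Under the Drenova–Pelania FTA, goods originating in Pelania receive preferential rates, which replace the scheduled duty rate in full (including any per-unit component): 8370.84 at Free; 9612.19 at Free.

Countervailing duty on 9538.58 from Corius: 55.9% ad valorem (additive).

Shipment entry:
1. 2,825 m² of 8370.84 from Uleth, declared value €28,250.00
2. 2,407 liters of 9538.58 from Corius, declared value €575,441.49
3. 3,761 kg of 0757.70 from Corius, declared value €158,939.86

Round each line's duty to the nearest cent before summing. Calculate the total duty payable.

Line 1 (8370.84, Uleth, 2,825 m², €28,250.00):
Base rate for 8370.84 is 7.5% + €2.78/m².
8370.84 has an FTA preferential rate, but origin Uleth is not Pelania; base rate stands.
Duty = €28,250.00 × 7.5% + 2,825 × €2.78 = €9,972.25.
Line 2 (9538.58, Corius, 2,407 liters, €575,441.49):
Base rate for 9538.58 is 6%.
Additional duty on 9538.58 from Corius: +55.9%. Applied ad valorem rate: 6% + 55.9% = 61.9%.
Duty = €575,441.49 × 61.9% = €356,198.28.
Line 3 (0757.70, Corius, 3,761 kg, €158,939.86):
Base rate for 0757.70 is 35%.
Duty = €158,939.86 × 35% = €55,628.95.
Total = €9,972.25 + €356,198.28 + €55,628.95 = €421,799.48.

€421,799.48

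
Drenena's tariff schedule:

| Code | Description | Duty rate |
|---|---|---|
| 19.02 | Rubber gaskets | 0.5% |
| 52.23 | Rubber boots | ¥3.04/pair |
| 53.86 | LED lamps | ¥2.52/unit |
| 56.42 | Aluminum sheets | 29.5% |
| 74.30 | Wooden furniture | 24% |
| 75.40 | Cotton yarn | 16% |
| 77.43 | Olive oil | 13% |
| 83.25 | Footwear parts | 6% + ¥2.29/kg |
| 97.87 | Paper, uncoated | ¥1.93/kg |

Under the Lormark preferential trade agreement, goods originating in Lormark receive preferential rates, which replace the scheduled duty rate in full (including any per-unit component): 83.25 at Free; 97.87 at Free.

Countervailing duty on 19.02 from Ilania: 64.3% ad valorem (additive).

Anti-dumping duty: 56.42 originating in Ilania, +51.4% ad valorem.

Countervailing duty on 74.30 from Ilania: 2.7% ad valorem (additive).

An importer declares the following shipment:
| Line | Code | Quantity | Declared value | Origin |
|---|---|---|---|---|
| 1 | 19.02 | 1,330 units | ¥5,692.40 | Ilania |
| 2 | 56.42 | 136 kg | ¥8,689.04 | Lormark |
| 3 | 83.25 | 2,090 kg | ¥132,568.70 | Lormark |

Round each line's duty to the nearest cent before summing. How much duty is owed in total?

Line 1 (19.02, Ilania, 1,330 units, ¥5,692.40):
Base rate for 19.02 is 0.5%.
Additional duty on 19.02 from Ilania: +64.3%. Applied ad valorem rate: 0.5% + 64.3% = 64.8%.
Duty = ¥5,692.40 × 64.8% = ¥3,688.68.
Line 2 (56.42, Lormark, 136 kg, ¥8,689.04):
Base rate for 56.42 is 29.5%.
Origin Lormark is the FTA partner but 56.42 is not on the preference list; base rate stands.
The additional-duty order on 56.42 targets Ilania, not Lormark; it does not apply.
Duty = ¥8,689.04 × 29.5% = ¥2,563.27.
Line 3 (83.25, Lormark, 2,090 kg, ¥132,568.70):
Base rate for 83.25 is 6% + ¥2.29/kg.
Origin Lormark qualifies under the Drenena–Lormark agreement and 83.25 is covered: preferential rate Free applies instead.
Duty = ¥132,568.70 × 0% = ¥0.00.
Total = ¥3,688.68 + ¥2,563.27 + ¥0.00 = ¥6,251.95.

¥6,251.95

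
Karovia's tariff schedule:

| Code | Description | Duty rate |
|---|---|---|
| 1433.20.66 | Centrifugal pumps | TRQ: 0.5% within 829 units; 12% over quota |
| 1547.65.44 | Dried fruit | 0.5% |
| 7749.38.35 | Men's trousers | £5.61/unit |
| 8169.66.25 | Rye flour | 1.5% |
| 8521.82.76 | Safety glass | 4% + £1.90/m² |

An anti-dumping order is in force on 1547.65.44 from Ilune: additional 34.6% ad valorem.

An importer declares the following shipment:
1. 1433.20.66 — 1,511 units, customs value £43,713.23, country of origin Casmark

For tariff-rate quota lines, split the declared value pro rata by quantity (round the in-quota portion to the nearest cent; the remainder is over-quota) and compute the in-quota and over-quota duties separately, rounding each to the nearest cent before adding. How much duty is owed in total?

Line 1 (1433.20.66, Casmark, 1,511 units, £43,713.23):
Code 1433.20.66 is under a tariff-rate quota (threshold 829 units). In-quota: 829 units at 0.5%; over-quota: 682 units at 12%.
Pro-rata value split: in-quota = £43,713.23 × 829/1,511 = £23,982.97; over-quota = £43,713.23 − £23,982.97 = £19,730.26.
In-quota duty = £23,982.97 × 0.5% = £119.91. Over-quota duty = £19,730.26 × 12% = £2,367.63.
Line duty = £119.91 + £2,367.63 = £2,487.54.

£2,487.54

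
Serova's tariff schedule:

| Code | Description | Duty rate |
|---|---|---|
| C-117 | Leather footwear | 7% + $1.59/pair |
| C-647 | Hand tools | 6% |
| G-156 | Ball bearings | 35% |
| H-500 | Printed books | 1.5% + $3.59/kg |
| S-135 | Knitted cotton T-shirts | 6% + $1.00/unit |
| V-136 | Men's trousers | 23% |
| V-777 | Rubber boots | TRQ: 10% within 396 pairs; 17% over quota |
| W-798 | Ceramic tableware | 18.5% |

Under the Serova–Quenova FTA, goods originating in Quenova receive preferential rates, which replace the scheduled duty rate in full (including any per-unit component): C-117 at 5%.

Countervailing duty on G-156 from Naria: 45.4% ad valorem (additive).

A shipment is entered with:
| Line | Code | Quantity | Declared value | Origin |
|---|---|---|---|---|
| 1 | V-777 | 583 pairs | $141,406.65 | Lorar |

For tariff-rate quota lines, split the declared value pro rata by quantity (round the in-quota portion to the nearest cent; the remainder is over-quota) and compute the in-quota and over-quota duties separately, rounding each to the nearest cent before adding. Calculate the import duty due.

Line 1 (V-777, Lorar, 583 pairs, $141,406.65):
Code V-777 is under a tariff-rate quota (threshold 396 pairs). In-quota: 396 pairs at 10%; over-quota: 187 pairs at 17%.
Pro-rata value split: in-quota = $141,406.65 × 396/583 = $96,049.80; over-quota = $141,406.65 − $96,049.80 = $45,356.85.
In-quota duty = $96,049.80 × 10% = $9,604.98. Over-quota duty = $45,356.85 × 17% = $7,710.66.
Line duty = $9,604.98 + $7,710.66 = $17,315.64.

$17,315.64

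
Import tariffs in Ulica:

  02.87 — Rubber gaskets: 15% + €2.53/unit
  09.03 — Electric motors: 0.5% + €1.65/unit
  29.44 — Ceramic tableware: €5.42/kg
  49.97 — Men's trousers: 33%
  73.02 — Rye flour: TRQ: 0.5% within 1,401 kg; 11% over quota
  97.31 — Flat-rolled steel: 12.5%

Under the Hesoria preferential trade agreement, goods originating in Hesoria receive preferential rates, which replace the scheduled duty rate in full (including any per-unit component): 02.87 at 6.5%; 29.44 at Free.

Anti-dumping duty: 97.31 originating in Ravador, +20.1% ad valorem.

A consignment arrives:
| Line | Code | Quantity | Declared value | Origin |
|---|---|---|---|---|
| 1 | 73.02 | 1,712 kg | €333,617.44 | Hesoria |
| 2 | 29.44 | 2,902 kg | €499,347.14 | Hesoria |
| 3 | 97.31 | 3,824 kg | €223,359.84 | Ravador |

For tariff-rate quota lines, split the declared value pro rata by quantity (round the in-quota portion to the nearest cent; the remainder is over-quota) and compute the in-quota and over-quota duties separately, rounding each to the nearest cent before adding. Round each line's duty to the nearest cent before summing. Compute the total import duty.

€80,846.87

Line 1 (73.02, Hesoria, 1,712 kg, €333,617.44):
Code 73.02 is under a tariff-rate quota (threshold 1,401 kg). In-quota: 1,401 kg at 0.5%; over-quota: 311 kg at 11%.
Pro-rata value split: in-quota = €333,617.44 × 1,401/1,712 = €273,012.87; over-quota = €333,617.44 − €273,012.87 = €60,604.57.
In-quota duty = €273,012.87 × 0.5% = €1,365.06. Over-quota duty = €60,604.57 × 11% = €6,666.50.
Line duty = €1,365.06 + €6,666.50 = €8,031.56.
Line 2 (29.44, Hesoria, 2,902 kg, €499,347.14):
Base rate for 29.44 is €5.42/kg.
Origin Hesoria qualifies under the Ulica–Hesoria agreement and 29.44 is covered: preferential rate Free applies instead.
Duty = €499,347.14 × 0% = €0.00.
Line 3 (97.31, Ravador, 3,824 kg, €223,359.84):
Base rate for 97.31 is 12.5%.
Additional duty on 97.31 from Ravador: +20.1%. Applied ad valorem rate: 12.5% + 20.1% = 32.6%.
Duty = €223,359.84 × 32.6% = €72,815.31.
Total = €8,031.56 + €0.00 + €72,815.31 = €80,846.87.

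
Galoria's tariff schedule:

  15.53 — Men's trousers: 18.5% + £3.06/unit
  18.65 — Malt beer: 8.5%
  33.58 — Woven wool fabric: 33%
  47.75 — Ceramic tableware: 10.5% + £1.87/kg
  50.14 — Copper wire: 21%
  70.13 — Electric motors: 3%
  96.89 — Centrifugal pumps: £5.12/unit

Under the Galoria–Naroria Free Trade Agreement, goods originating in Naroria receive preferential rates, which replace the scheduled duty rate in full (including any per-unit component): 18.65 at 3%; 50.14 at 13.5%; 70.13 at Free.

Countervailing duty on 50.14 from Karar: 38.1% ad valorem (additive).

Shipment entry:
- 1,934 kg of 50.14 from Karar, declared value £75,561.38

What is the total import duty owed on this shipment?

Line 1 (50.14, Karar, 1,934 kg, £75,561.38):
Base rate for 50.14 is 21%.
50.14 has an FTA preferential rate, but origin Karar is not Naroria; base rate stands.
Additional duty on 50.14 from Karar: +38.1%. Applied ad valorem rate: 21% + 38.1% = 59.1%.
Duty = £75,561.38 × 59.1% = £44,656.78.

£44,656.78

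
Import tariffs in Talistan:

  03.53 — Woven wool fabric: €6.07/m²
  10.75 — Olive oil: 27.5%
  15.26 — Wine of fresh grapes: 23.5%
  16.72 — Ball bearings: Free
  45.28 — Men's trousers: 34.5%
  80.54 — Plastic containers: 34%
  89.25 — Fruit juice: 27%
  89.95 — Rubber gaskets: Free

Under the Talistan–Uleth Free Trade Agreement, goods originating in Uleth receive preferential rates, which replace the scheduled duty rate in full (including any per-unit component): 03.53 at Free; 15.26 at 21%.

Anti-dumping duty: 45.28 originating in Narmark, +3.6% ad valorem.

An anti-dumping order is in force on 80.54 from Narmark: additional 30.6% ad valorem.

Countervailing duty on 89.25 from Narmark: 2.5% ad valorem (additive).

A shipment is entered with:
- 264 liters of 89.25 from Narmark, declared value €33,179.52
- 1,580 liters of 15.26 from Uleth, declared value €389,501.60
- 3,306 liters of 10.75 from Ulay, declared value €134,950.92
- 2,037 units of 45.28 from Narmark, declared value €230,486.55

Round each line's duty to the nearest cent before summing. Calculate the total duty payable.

Line 1 (89.25, Narmark, 264 liters, €33,179.52):
Base rate for 89.25 is 27%.
Additional duty on 89.25 from Narmark: +2.5%. Applied ad valorem rate: 27% + 2.5% = 29.5%.
Duty = €33,179.52 × 29.5% = €9,787.96.
Line 2 (15.26, Uleth, 1,580 liters, €389,501.60):
Base rate for 15.26 is 23.5%.
Origin Uleth qualifies under the Talistan–Uleth agreement and 15.26 is covered: preferential rate 21% applies instead.
Duty = €389,501.60 × 21% = €81,795.34.
Line 3 (10.75, Ulay, 3,306 liters, €134,950.92):
Base rate for 10.75 is 27.5%.
Duty = €134,950.92 × 27.5% = €37,111.50.
Line 4 (45.28, Narmark, 2,037 units, €230,486.55):
Base rate for 45.28 is 34.5%.
Additional duty on 45.28 from Narmark: +3.6%. Applied ad valorem rate: 34.5% + 3.6% = 38.1%.
Duty = €230,486.55 × 38.1% = €87,815.38.
Total = €9,787.96 + €81,795.34 + €37,111.50 + €87,815.38 = €216,510.18.

€216,510.18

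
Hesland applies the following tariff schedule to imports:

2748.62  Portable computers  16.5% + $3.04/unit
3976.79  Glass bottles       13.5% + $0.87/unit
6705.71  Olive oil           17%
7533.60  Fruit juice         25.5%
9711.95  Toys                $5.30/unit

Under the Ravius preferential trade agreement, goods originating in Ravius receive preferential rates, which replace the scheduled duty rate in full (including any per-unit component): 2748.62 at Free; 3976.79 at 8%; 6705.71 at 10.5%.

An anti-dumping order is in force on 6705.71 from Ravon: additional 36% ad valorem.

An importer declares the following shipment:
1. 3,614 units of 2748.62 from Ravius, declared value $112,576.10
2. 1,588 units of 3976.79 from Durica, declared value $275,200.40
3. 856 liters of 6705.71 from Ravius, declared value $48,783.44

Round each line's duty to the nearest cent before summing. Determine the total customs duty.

Line 1 (2748.62, Ravius, 3,614 units, $112,576.10):
Base rate for 2748.62 is 16.5% + $3.04/unit.
Origin Ravius qualifies under the Hesland–Ravius agreement and 2748.62 is covered: preferential rate Free applies instead.
Duty = $112,576.10 × 0% = $0.00.
Line 2 (3976.79, Durica, 1,588 units, $275,200.40):
Base rate for 3976.79 is 13.5% + $0.87/unit.
3976.79 has an FTA preferential rate, but origin Durica is not Ravius; base rate stands.
Duty = $275,200.40 × 13.5% + 1,588 × $0.87 = $38,533.61.
Line 3 (6705.71, Ravius, 856 liters, $48,783.44):
Base rate for 6705.71 is 17%.
Origin Ravius qualifies under the Hesland–Ravius agreement and 6705.71 is covered: preferential rate 10.5% applies instead.
The additional-duty order on 6705.71 targets Ravon, not Ravius; it does not apply.
Duty = $48,783.44 × 10.5% = $5,122.26.
Total = $0.00 + $38,533.61 + $5,122.26 = $43,655.87.

$43,655.87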